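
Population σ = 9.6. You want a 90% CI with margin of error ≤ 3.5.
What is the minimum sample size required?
n ≥ 21

For margin E ≤ 3.5:
n ≥ (z* · σ / E)²
n ≥ (1.645 · 9.6 / 3.5)²
n ≥ 20.36

Minimum n = 21 (rounding up)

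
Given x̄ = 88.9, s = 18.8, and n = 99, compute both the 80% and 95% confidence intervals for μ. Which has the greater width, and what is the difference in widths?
95% CI is wider by 2.63

df = 98
80% CI: t* = 1.290, (86.46, 91.34), width = 2 · t* · s/√n = 4.87
95% CI: t* = 1.984, (85.15, 92.65), width = 2 · t* · s/√n = 7.50

The 95% CI is wider by 7.50 - 4.87 = 2.63.
Higher confidence requires a wider interval.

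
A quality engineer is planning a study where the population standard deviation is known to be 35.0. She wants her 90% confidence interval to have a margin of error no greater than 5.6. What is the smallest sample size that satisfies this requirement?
n ≥ 106

For margin E ≤ 5.6:
n ≥ (z* · σ / E)²
n ≥ (1.645 · 35.0 / 5.6)²
n ≥ 105.70

Minimum n = 106 (rounding up)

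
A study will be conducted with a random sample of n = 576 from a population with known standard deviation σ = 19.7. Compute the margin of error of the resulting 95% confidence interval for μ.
Margin of error = 1.61

Margin of error = z* · σ/√n
= 1.960 · 19.7/√576
= 1.960 · 19.7/24.0000
= 1.61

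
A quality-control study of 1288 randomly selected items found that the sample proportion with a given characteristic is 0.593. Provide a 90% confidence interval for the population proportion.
(0.570, 0.616)

Proportion CI:
SE = √(p̂(1-p̂)/n) = √(0.593 · 0.407 / 1288) = 0.01369

z* = 1.645
Margin = z* · SE = 1.645 · 0.01369 = 0.0225

CI: 0.593 ± 0.0225 = (0.570, 0.616)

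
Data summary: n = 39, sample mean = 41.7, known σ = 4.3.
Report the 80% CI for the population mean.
(40.82, 42.58)

z-interval (σ known):
z* = 1.282 for 80% confidence

Margin of error = z* · σ/√n = 1.282 · 4.3/√39 = 0.88

CI: (41.7 - 0.88, 41.7 + 0.88) = (40.82, 42.58)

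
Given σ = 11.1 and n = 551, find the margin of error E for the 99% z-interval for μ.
Margin of error = 1.22

Margin of error = z* · σ/√n
= 2.576 · 11.1/√551
= 2.576 · 11.1/23.4734
= 1.22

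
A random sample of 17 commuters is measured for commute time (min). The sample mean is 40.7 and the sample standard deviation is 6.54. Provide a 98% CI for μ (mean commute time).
(36.60, 44.80)

t-interval (σ unknown):
df = n - 1 = 16
t* = 2.583 for 98% confidence

Margin of error = t* · s/√n = 2.583 · 6.54/√17 = 4.10

CI: (36.60, 44.80)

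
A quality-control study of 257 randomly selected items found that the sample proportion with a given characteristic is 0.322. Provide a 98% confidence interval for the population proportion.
(0.254, 0.390)

Proportion CI:
SE = √(p̂(1-p̂)/n) = √(0.322 · 0.678 / 257) = 0.02915

z* = 2.326
Margin = z* · SE = 2.326 · 0.02915 = 0.0678

CI: 0.322 ± 0.0678 = (0.254, 0.390)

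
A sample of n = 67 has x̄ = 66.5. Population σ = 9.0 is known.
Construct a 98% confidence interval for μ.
(63.94, 69.06)

z-interval (σ known):
z* = 2.326 for 98% confidence

Margin of error = z* · σ/√n = 2.326 · 9.0/√67 = 2.56

CI: (66.5 - 2.56, 66.5 + 2.56) = (63.94, 69.06)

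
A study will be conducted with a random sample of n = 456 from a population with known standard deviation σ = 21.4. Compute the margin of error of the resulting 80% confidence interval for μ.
Margin of error = 1.28

Margin of error = z* · σ/√n
= 1.282 · 21.4/√456
= 1.282 · 21.4/21.3542
= 1.28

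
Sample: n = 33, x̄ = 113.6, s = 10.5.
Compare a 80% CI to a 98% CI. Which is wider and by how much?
98% CI is wider by 4.16

df = 32
80% CI: t* = 1.309, (111.21, 115.99), width = 2 · t* · s/√n = 4.79
98% CI: t* = 2.449, (109.12, 118.08), width = 2 · t* · s/√n = 8.95

The 98% CI is wider by 8.95 - 4.79 = 4.16.
Higher confidence requires a wider interval.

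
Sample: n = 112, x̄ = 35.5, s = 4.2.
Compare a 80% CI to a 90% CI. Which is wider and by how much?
90% CI is wider by 0.30

df = 111
80% CI: t* = 1.289, (34.99, 36.01), width = 2 · t* · s/√n = 1.02
90% CI: t* = 1.659, (34.84, 36.16), width = 2 · t* · s/√n = 1.32

The 90% CI is wider by 1.32 - 1.02 = 0.30.
Higher confidence requires a wider interval.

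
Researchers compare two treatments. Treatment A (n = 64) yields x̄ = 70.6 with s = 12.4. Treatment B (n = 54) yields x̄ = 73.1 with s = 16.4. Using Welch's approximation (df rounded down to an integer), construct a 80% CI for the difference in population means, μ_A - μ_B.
(-6.01, 1.01)

Difference: x̄₁ - x̄₂ = -2.50
SE = √(s₁²/n₁ + s₂²/n₂) = √(12.4²/64 + 16.4²/54) = 2.7172
df = 97.40 → 97 (Welch–Satterthwaite, rounded down)
t* = 1.290

CI: -2.50 ± 1.290 · 2.7172 = -2.50 ± 3.51 = (-6.01, 1.01)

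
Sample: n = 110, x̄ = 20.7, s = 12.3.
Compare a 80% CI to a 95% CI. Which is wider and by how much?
95% CI is wider by 1.63

df = 109
80% CI: t* = 1.289, (19.19, 22.21), width = 2 · t* · s/√n = 3.02
95% CI: t* = 1.982, (18.38, 23.02), width = 2 · t* · s/√n = 4.65

The 95% CI is wider by 4.65 - 3.02 = 1.63.
Higher confidence requires a wider interval.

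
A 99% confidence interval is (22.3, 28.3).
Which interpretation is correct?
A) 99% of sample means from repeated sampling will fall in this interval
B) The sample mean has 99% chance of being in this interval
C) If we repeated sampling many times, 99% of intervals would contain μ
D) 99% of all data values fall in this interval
C

A) Wrong — coverage applies to intervals containing μ, not to future x̄ values.
B) Wrong — x̄ is observed and sits in the interval by construction.
C) Correct — this is the frequentist long-run coverage interpretation.
D) Wrong — a CI is about the parameter μ, not individual data values.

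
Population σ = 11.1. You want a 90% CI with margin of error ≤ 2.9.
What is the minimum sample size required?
n ≥ 40

For margin E ≤ 2.9:
n ≥ (z* · σ / E)²
n ≥ (1.645 · 11.1 / 2.9)²
n ≥ 39.64

Minimum n = 40 (rounding up)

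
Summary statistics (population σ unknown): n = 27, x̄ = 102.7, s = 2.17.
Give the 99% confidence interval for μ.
(101.54, 103.86)

t-interval (σ unknown):
df = n - 1 = 26
t* = 2.779 for 99% confidence

Margin of error = t* · s/√n = 2.779 · 2.17/√27 = 1.16

CI: (101.54, 103.86)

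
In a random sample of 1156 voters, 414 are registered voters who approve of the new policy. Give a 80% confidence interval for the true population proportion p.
(0.340, 0.376)

Proportion CI:
p̂ = 414/1156 = 0.35813
SE = √(p̂(1-p̂)/n) = √(0.35813 · 0.64187 / 1156) = 0.01410

z* = 1.282
Margin = z* · SE = 1.282 · 0.01410 = 0.0181

CI: 0.35813 ± 0.0181 = (0.340, 0.376)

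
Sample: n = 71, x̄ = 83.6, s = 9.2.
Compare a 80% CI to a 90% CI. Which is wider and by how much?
90% CI is wider by 0.81

df = 70
80% CI: t* = 1.294, (82.19, 85.01), width = 2 · t* · s/√n = 2.83
90% CI: t* = 1.667, (81.78, 85.42), width = 2 · t* · s/√n = 3.64

The 90% CI is wider by 3.64 - 2.83 = 0.81.
Higher confidence requires a wider interval.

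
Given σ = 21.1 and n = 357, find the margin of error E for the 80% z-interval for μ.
Margin of error = 1.43

Margin of error = z* · σ/√n
= 1.282 · 21.1/√357
= 1.282 · 21.1/18.8944
= 1.43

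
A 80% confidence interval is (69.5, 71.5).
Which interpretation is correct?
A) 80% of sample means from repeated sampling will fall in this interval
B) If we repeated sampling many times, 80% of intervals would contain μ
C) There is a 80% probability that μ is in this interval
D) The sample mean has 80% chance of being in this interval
B

A) Wrong — coverage applies to intervals containing μ, not to future x̄ values.
B) Correct — this is the frequentist long-run coverage interpretation.
C) Wrong — μ is fixed; the randomness lives in the interval, not in μ.
D) Wrong — x̄ is observed and sits in the interval by construction.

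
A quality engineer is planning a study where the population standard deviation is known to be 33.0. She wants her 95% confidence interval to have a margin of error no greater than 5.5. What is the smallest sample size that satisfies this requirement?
n ≥ 139

For margin E ≤ 5.5:
n ≥ (z* · σ / E)²
n ≥ (1.960 · 33.0 / 5.5)²
n ≥ 138.30

Minimum n = 139 (rounding up)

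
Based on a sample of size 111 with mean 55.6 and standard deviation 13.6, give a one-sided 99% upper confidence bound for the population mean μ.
μ ≤ 58.65

Upper bound (one-sided):
t* = 2.361 (one-sided for 99%)
Upper bound = x̄ + t* · s/√n = 55.6 + 2.361 · 13.6/√111 = 58.65

We are 99% confident that μ ≤ 58.65.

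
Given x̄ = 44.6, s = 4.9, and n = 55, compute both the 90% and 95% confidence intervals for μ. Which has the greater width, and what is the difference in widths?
95% CI is wider by 0.44

df = 54
90% CI: t* = 1.674, (43.49, 45.71), width = 2 · t* · s/√n = 2.21
95% CI: t* = 2.005, (43.28, 45.92), width = 2 · t* · s/√n = 2.65

The 95% CI is wider by 2.65 - 2.21 = 0.44.
Higher confidence requires a wider interval.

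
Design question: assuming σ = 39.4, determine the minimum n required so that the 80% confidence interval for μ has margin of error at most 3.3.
n ≥ 235

For margin E ≤ 3.3:
n ≥ (z* · σ / E)²
n ≥ (1.282 · 39.4 / 3.3)²
n ≥ 234.28

Minimum n = 235 (rounding up)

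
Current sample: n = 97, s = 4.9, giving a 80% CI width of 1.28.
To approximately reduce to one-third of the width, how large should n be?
n ≈ 873

CI width ∝ 1/√n
To reduce width by factor 3, need √n to grow by 3 → need 3² = 9 times as many samples.

Current: n = 97, width = 1.28
New: n = 873, width ≈ 0.43

Width reduced by factor of 1.28/0.43 = 2.98.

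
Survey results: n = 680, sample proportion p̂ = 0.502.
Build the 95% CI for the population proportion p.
(0.464, 0.540)

Proportion CI:
SE = √(p̂(1-p̂)/n) = √(0.502 · 0.498 / 680) = 0.01917

z* = 1.960
Margin = z* · SE = 1.960 · 0.01917 = 0.0376

CI: 0.502 ± 0.0376 = (0.464, 0.540)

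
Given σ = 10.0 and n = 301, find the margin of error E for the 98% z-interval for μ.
Margin of error = 1.34

Margin of error = z* · σ/√n
= 2.326 · 10.0/√301
= 2.326 · 10.0/17.3494
= 1.34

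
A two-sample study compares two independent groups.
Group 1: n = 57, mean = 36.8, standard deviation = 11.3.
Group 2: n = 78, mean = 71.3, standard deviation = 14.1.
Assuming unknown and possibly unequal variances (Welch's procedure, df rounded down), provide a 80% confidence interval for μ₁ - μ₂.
(-37.32, -31.68)

Difference: x̄₁ - x̄₂ = -34.50
SE = √(s₁²/n₁ + s₂²/n₂) = √(11.3²/57 + 14.1²/78) = 2.1884
df = 131.82 → 131 (Welch–Satterthwaite, rounded down)
t* = 1.288

CI: -34.50 ± 1.288 · 2.1884 = -34.50 ± 2.82 = (-37.32, -31.68)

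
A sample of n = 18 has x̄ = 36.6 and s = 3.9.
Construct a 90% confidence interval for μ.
(35.00, 38.20)

t-interval (σ unknown):
df = n - 1 = 17
t* = 1.740 for 90% confidence

Margin of error = t* · s/√n = 1.740 · 3.9/√18 = 1.60

CI: (35.00, 38.20)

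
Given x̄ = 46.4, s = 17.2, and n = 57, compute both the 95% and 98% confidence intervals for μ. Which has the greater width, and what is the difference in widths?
98% CI is wider by 1.78

df = 56
95% CI: t* = 2.003, (41.84, 50.96), width = 2 · t* · s/√n = 9.13
98% CI: t* = 2.395, (40.94, 51.86), width = 2 · t* · s/√n = 10.91

The 98% CI is wider by 10.91 - 9.13 = 1.78.
Higher confidence requires a wider interval.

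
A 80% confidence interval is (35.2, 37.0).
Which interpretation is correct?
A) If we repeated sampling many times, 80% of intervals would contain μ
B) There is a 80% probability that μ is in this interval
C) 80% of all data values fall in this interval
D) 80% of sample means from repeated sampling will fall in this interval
A

A) Correct — this is the frequentist long-run coverage interpretation.
B) Wrong — μ is fixed; the randomness lives in the interval, not in μ.
C) Wrong — a CI is about the parameter μ, not individual data values.
D) Wrong — coverage applies to intervals containing μ, not to future x̄ values.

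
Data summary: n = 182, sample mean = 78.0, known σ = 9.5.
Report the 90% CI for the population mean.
(76.84, 79.16)

z-interval (σ known):
z* = 1.645 for 90% confidence

Margin of error = z* · σ/√n = 1.645 · 9.5/√182 = 1.16

CI: (78.0 - 1.16, 78.0 + 1.16) = (76.84, 79.16)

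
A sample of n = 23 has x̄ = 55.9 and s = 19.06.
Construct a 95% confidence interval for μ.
(47.66, 64.14)

t-interval (σ unknown):
df = n - 1 = 22
t* = 2.074 for 95% confidence

Margin of error = t* · s/√n = 2.074 · 19.06/√23 = 8.24

CI: (47.66, 64.14)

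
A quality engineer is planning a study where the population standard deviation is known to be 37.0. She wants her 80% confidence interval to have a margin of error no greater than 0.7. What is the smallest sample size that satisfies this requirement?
n ≥ 4592

For margin E ≤ 0.7:
n ≥ (z* · σ / E)²
n ≥ (1.282 · 37.0 / 0.7)²
n ≥ 4591.80

Minimum n = 4592 (rounding up)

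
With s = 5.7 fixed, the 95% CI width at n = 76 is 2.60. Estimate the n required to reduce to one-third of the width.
n ≈ 684

CI width ∝ 1/√n
To reduce width by factor 3, need √n to grow by 3 → need 3² = 9 times as many samples.

Current: n = 76, width = 2.60
New: n = 684, width ≈ 0.86

Width reduced by factor of 2.60/0.86 = 3.02.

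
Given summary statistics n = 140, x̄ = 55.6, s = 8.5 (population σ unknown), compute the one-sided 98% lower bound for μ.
μ ≥ 54.11

Lower bound (one-sided):
t* = 2.073 (one-sided for 98%)
Lower bound = x̄ - t* · s/√n = 55.6 - 2.073 · 8.5/√140 = 54.11

We are 98% confident that μ ≥ 54.11.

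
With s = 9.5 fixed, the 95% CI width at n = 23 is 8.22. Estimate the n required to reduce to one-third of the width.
n ≈ 207

CI width ∝ 1/√n
To reduce width by factor 3, need √n to grow by 3 → need 3² = 9 times as many samples.

Current: n = 23, width = 8.22
New: n = 207, width ≈ 2.60

Width reduced by factor of 8.22/2.60 = 3.16.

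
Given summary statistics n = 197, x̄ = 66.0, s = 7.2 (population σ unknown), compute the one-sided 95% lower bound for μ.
μ ≥ 65.15

Lower bound (one-sided):
t* = 1.653 (one-sided for 95%)
Lower bound = x̄ - t* · s/√n = 66.0 - 1.653 · 7.2/√197 = 65.15

We are 95% confident that μ ≥ 65.15.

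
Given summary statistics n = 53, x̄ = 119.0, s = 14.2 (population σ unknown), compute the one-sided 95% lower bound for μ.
μ ≥ 115.73

Lower bound (one-sided):
t* = 1.675 (one-sided for 95%)
Lower bound = x̄ - t* · s/√n = 119.0 - 1.675 · 14.2/√53 = 115.73

We are 95% confident that μ ≥ 115.73.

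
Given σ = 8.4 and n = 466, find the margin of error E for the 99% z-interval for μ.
Margin of error = 1.00

Margin of error = z* · σ/√n
= 2.576 · 8.4/√466
= 2.576 · 8.4/21.5870
= 1.00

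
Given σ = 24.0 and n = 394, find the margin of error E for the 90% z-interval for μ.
Margin of error = 1.99

Margin of error = z* · σ/√n
= 1.645 · 24.0/√394
= 1.645 · 24.0/19.8494
= 1.99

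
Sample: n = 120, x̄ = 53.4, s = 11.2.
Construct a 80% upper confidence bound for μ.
μ ≤ 54.26

Upper bound (one-sided):
t* = 0.845 (one-sided for 80%)
Upper bound = x̄ + t* · s/√n = 53.4 + 0.845 · 11.2/√120 = 54.26

We are 80% confident that μ ≤ 54.26.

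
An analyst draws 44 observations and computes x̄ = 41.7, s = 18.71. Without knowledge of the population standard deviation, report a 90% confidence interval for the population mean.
(36.96, 46.44)

t-interval (σ unknown):
df = n - 1 = 43
t* = 1.681 for 90% confidence

Margin of error = t* · s/√n = 1.681 · 18.71/√44 = 4.74

CI: (36.96, 46.44)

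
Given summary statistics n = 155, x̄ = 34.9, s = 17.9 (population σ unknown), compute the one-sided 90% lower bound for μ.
μ ≥ 33.05

Lower bound (one-sided):
t* = 1.287 (one-sided for 90%)
Lower bound = x̄ - t* · s/√n = 34.9 - 1.287 · 17.9/√155 = 33.05

We are 90% confident that μ ≥ 33.05.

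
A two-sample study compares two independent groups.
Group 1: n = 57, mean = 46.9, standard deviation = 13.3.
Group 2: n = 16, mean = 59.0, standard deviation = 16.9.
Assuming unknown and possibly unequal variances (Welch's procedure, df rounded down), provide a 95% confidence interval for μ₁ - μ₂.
(-21.65, -2.55)

Difference: x̄₁ - x̄₂ = -12.10
SE = √(s₁²/n₁ + s₂²/n₂) = √(13.3²/57 + 16.9²/16) = 4.5775
df = 20.50 → 20 (Welch–Satterthwaite, rounded down)
t* = 2.086

CI: -12.10 ± 2.086 · 4.5775 = -12.10 ± 9.55 = (-21.65, -2.55)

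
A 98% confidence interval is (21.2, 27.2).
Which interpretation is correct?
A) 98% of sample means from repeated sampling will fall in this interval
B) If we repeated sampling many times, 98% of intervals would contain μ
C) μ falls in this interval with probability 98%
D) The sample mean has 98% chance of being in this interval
B

A) Wrong — coverage applies to intervals containing μ, not to future x̄ values.
B) Correct — this is the frequentist long-run coverage interpretation.
C) Wrong — μ is fixed; the randomness lives in the interval, not in μ.
D) Wrong — x̄ is observed and sits in the interval by construction.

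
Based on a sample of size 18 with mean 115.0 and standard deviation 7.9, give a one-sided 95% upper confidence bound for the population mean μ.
μ ≤ 118.24

Upper bound (one-sided):
t* = 1.740 (one-sided for 95%)
Upper bound = x̄ + t* · s/√n = 115.0 + 1.740 · 7.9/√18 = 118.24

We are 95% confident that μ ≤ 118.24.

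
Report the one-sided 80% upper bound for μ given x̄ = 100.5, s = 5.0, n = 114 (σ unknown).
μ ≤ 100.90

Upper bound (one-sided):
t* = 0.845 (one-sided for 80%)
Upper bound = x̄ + t* · s/√n = 100.5 + 0.845 · 5.0/√114 = 100.90

We are 80% confident that μ ≤ 100.90.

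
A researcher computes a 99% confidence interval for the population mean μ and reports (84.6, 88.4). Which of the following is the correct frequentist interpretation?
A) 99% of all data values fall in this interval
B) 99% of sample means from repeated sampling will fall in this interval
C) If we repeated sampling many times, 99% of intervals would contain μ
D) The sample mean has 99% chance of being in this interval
C

A) Wrong — a CI is about the parameter μ, not individual data values.
B) Wrong — coverage applies to intervals containing μ, not to future x̄ values.
C) Correct — this is the frequentist long-run coverage interpretation.
D) Wrong — x̄ is observed and sits in the interval by construction.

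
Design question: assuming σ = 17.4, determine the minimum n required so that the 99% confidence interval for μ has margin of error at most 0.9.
n ≥ 2481

For margin E ≤ 0.9:
n ≥ (z* · σ / E)²
n ≥ (2.576 · 17.4 / 0.9)²
n ≥ 2480.31

Minimum n = 2481 (rounding up)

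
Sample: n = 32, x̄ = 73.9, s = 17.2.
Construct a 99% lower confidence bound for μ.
μ ≥ 66.44

Lower bound (one-sided):
t* = 2.453 (one-sided for 99%)
Lower bound = x̄ - t* · s/√n = 73.9 - 2.453 · 17.2/√32 = 66.44

We are 99% confident that μ ≥ 66.44.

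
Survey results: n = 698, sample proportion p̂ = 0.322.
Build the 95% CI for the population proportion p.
(0.287, 0.357)

Proportion CI:
SE = √(p̂(1-p̂)/n) = √(0.322 · 0.678 / 698) = 0.01769

z* = 1.960
Margin = z* · SE = 1.960 · 0.01769 = 0.0347

CI: 0.322 ± 0.0347 = (0.287, 0.357)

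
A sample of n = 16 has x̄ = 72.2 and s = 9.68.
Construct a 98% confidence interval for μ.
(65.90, 78.50)

t-interval (σ unknown):
df = n - 1 = 15
t* = 2.602 for 98% confidence

Margin of error = t* · s/√n = 2.602 · 9.68/√16 = 6.30

CI: (65.90, 78.50)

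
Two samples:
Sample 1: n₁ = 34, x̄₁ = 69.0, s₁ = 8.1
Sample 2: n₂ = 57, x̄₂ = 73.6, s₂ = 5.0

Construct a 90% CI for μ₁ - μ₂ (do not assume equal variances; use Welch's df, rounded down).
(-7.18, -2.02)

Difference: x̄₁ - x̄₂ = -4.60
SE = √(s₁²/n₁ + s₂²/n₂) = √(8.1²/34 + 5.0²/57) = 1.5389
df = 48.24 → 48 (Welch–Satterthwaite, rounded down)
t* = 1.677

CI: -4.60 ± 1.677 · 1.5389 = -4.60 ± 2.58 = (-7.18, -2.02)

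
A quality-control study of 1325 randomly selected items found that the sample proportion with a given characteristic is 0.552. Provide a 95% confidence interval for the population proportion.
(0.525, 0.579)

Proportion CI:
SE = √(p̂(1-p̂)/n) = √(0.552 · 0.448 / 1325) = 0.01366

z* = 1.960
Margin = z* · SE = 1.960 · 0.01366 = 0.0268

CI: 0.552 ± 0.0268 = (0.525, 0.579)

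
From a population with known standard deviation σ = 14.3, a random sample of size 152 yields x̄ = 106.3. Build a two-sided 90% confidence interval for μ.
(104.39, 108.21)

z-interval (σ known):
z* = 1.645 for 90% confidence

Margin of error = z* · σ/√n = 1.645 · 14.3/√152 = 1.91

CI: (106.3 - 1.91, 106.3 + 1.91) = (104.39, 108.21)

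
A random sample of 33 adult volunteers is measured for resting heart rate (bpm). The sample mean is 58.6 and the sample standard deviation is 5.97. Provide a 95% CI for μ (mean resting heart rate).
(56.48, 60.72)

t-interval (σ unknown):
df = n - 1 = 32
t* = 2.037 for 95% confidence

Margin of error = t* · s/√n = 2.037 · 5.97/√33 = 2.12

CI: (56.48, 60.72)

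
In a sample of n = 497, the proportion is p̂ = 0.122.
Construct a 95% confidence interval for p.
(0.093, 0.151)

Proportion CI:
SE = √(p̂(1-p̂)/n) = √(0.122 · 0.878 / 497) = 0.01468

z* = 1.960
Margin = z* · SE = 1.960 · 0.01468 = 0.0288

CI: 0.122 ± 0.0288 = (0.093, 0.151)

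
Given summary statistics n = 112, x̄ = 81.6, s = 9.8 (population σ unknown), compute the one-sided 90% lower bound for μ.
μ ≥ 80.41

Lower bound (one-sided):
t* = 1.289 (one-sided for 90%)
Lower bound = x̄ - t* · s/√n = 81.6 - 1.289 · 9.8/√112 = 80.41

We are 90% confident that μ ≥ 80.41.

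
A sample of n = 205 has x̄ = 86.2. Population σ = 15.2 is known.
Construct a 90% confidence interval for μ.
(84.45, 87.95)

z-interval (σ known):
z* = 1.645 for 90% confidence

Margin of error = z* · σ/√n = 1.645 · 15.2/√205 = 1.75

CI: (86.2 - 1.75, 86.2 + 1.75) = (84.45, 87.95)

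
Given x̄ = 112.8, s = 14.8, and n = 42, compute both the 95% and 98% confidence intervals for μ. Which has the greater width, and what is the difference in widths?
98% CI is wider by 1.83

df = 41
95% CI: t* = 2.020, (108.19, 117.41), width = 2 · t* · s/√n = 9.23
98% CI: t* = 2.421, (107.27, 118.33), width = 2 · t* · s/√n = 11.06

The 98% CI is wider by 11.06 - 9.23 = 1.83.
Higher confidence requires a wider interval.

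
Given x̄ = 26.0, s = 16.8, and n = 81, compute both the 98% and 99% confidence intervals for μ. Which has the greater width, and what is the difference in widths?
99% CI is wider by 0.99

df = 80
98% CI: t* = 2.374, (21.57, 30.43), width = 2 · t* · s/√n = 8.86
99% CI: t* = 2.639, (21.07, 30.93), width = 2 · t* · s/√n = 9.85

The 99% CI is wider by 9.85 - 8.86 = 0.99.
Higher confidence requires a wider interval.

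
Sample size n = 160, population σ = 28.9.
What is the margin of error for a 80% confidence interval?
Margin of error = 2.93

Margin of error = z* · σ/√n
= 1.282 · 28.9/√160
= 1.282 · 28.9/12.6491
= 2.93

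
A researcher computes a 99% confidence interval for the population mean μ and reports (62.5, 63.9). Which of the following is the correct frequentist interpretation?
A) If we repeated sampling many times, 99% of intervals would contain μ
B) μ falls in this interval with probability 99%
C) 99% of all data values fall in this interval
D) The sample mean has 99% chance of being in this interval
A

A) Correct — this is the frequentist long-run coverage interpretation.
B) Wrong — μ is fixed; the randomness lives in the interval, not in μ.
C) Wrong — a CI is about the parameter μ, not individual data values.
D) Wrong — x̄ is observed and sits in the interval by construction.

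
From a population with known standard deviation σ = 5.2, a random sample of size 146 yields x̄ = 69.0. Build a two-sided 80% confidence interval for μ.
(68.45, 69.55)

z-interval (σ known):
z* = 1.282 for 80% confidence

Margin of error = z* · σ/√n = 1.282 · 5.2/√146 = 0.55

CI: (69.0 - 0.55, 69.0 + 0.55) = (68.45, 69.55)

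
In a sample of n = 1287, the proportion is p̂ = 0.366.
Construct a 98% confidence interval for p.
(0.335, 0.397)

Proportion CI:
SE = √(p̂(1-p̂)/n) = √(0.366 · 0.634 / 1287) = 0.01343

z* = 2.326
Margin = z* · SE = 2.326 · 0.01343 = 0.0312

CI: 0.366 ± 0.0312 = (0.335, 0.397)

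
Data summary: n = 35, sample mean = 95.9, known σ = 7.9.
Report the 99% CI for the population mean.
(92.46, 99.34)

z-interval (σ known):
z* = 2.576 for 99% confidence

Margin of error = z* · σ/√n = 2.576 · 7.9/√35 = 3.44

CI: (95.9 - 3.44, 95.9 + 3.44) = (92.46, 99.34)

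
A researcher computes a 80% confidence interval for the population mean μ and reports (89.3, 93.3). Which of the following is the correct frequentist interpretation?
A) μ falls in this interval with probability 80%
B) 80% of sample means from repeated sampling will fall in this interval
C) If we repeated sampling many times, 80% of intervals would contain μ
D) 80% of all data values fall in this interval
C

A) Wrong — μ is fixed; the randomness lives in the interval, not in μ.
B) Wrong — coverage applies to intervals containing μ, not to future x̄ values.
C) Correct — this is the frequentist long-run coverage interpretation.
D) Wrong — a CI is about the parameter μ, not individual data values.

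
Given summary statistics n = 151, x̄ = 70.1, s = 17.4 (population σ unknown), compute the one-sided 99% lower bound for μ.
μ ≥ 66.77

Lower bound (one-sided):
t* = 2.351 (one-sided for 99%)
Lower bound = x̄ - t* · s/√n = 70.1 - 2.351 · 17.4/√151 = 66.77

We are 99% confident that μ ≥ 66.77.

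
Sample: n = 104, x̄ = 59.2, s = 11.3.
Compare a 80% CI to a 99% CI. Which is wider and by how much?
99% CI is wider by 2.96

df = 103
80% CI: t* = 1.290, (57.77, 60.63), width = 2 · t* · s/√n = 2.86
99% CI: t* = 2.624, (56.29, 62.11), width = 2 · t* · s/√n = 5.82

The 99% CI is wider by 5.82 - 2.86 = 2.96.
Higher confidence requires a wider interval.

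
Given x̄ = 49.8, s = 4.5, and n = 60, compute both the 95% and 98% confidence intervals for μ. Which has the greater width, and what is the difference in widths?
98% CI is wider by 0.46

df = 59
95% CI: t* = 2.001, (48.64, 50.96), width = 2 · t* · s/√n = 2.32
98% CI: t* = 2.391, (48.41, 51.19), width = 2 · t* · s/√n = 2.78

The 98% CI is wider by 2.78 - 2.32 = 0.46.
Higher confidence requires a wider interval.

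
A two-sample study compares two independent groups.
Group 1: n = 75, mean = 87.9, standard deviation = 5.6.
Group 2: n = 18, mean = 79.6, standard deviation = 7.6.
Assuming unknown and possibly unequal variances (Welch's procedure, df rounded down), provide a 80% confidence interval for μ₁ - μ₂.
(5.78, 10.82)

Difference: x̄₁ - x̄₂ = 8.30
SE = √(s₁²/n₁ + s₂²/n₂) = √(5.6²/75 + 7.6²/18) = 1.9045
df = 21.63 → 21 (Welch–Satterthwaite, rounded down)
t* = 1.323

CI: 8.30 ± 1.323 · 1.9045 = 8.30 ± 2.52 = (5.78, 10.82)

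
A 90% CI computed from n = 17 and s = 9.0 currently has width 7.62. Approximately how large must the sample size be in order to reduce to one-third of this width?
n ≈ 153

CI width ∝ 1/√n
To reduce width by factor 3, need √n to grow by 3 → need 3² = 9 times as many samples.

Current: n = 17, width = 7.62
New: n = 153, width ≈ 2.41

Width reduced by factor of 7.62/2.41 = 3.16.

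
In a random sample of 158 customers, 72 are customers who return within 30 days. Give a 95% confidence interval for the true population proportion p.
(0.378, 0.533)

Proportion CI:
p̂ = 72/158 = 0.45570
SE = √(p̂(1-p̂)/n) = √(0.45570 · 0.54430 / 158) = 0.03962

z* = 1.960
Margin = z* · SE = 1.960 · 0.03962 = 0.0777

CI: 0.45570 ± 0.0777 = (0.378, 0.533)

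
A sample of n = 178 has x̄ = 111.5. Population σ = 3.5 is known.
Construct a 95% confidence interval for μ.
(110.99, 112.01)

z-interval (σ known):
z* = 1.960 for 95% confidence

Margin of error = z* · σ/√n = 1.960 · 3.5/√178 = 0.51

CI: (111.5 - 0.51, 111.5 + 0.51) = (110.99, 112.01)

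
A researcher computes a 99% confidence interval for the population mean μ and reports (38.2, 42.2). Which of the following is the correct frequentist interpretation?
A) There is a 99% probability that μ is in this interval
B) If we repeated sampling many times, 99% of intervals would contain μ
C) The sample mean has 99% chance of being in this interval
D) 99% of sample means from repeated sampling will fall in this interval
B

A) Wrong — μ is fixed; the randomness lives in the interval, not in μ.
B) Correct — this is the frequentist long-run coverage interpretation.
C) Wrong — x̄ is observed and sits in the interval by construction.
D) Wrong — coverage applies to intervals containing μ, not to future x̄ values.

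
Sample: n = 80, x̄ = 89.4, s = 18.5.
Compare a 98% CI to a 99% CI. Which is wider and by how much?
99% CI is wider by 1.10

df = 79
98% CI: t* = 2.374, (84.49, 94.31), width = 2 · t* · s/√n = 9.82
99% CI: t* = 2.640, (83.94, 94.86), width = 2 · t* · s/√n = 10.92

The 99% CI is wider by 10.92 - 9.82 = 1.10.
Higher confidence requires a wider interval.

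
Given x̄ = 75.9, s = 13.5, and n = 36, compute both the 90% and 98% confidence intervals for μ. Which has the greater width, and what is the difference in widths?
98% CI is wider by 3.37

df = 35
90% CI: t* = 1.690, (72.10, 79.70), width = 2 · t* · s/√n = 7.60
98% CI: t* = 2.438, (70.41, 81.39), width = 2 · t* · s/√n = 10.97

The 98% CI is wider by 10.97 - 7.60 = 3.37.
Higher confidence requires a wider interval.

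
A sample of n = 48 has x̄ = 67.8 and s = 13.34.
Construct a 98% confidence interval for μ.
(63.16, 72.44)

t-interval (σ unknown):
df = n - 1 = 47
t* = 2.408 for 98% confidence

Margin of error = t* · s/√n = 2.408 · 13.34/√48 = 4.64

CI: (63.16, 72.44)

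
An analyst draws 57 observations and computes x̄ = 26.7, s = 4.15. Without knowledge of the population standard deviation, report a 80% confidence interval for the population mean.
(25.99, 27.41)

t-interval (σ unknown):
df = n - 1 = 56
t* = 1.297 for 80% confidence

Margin of error = t* · s/√n = 1.297 · 4.15/√57 = 0.71

CI: (25.99, 27.41)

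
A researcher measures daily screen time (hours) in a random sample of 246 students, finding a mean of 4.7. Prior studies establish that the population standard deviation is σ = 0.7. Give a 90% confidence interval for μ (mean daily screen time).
(4.63, 4.77)

z-interval (σ known):
z* = 1.645 for 90% confidence

Margin of error = z* · σ/√n = 1.645 · 0.7/√246 = 0.07

CI: (4.7 - 0.07, 4.7 + 0.07) = (4.63, 4.77)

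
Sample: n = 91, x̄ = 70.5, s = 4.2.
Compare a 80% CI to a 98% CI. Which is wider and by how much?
98% CI is wider by 0.95

df = 90
80% CI: t* = 1.291, (69.93, 71.07), width = 2 · t* · s/√n = 1.14
98% CI: t* = 2.368, (69.46, 71.54), width = 2 · t* · s/√n = 2.09

The 98% CI is wider by 2.09 - 1.14 = 0.95.
Higher confidence requires a wider interval.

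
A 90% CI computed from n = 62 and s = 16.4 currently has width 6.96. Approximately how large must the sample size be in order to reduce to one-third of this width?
n ≈ 558

CI width ∝ 1/√n
To reduce width by factor 3, need √n to grow by 3 → need 3² = 9 times as many samples.

Current: n = 62, width = 6.96
New: n = 558, width ≈ 2.29

Width reduced by factor of 6.96/2.29 = 3.04.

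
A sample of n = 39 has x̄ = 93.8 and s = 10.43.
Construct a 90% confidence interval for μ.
(90.98, 96.62)

t-interval (σ unknown):
df = n - 1 = 38
t* = 1.686 for 90% confidence

Margin of error = t* · s/√n = 1.686 · 10.43/√39 = 2.82

CI: (90.98, 96.62)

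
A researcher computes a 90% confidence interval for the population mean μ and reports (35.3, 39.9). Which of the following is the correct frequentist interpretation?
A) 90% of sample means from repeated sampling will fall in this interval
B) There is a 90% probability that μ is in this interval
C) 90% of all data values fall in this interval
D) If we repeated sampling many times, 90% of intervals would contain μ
D

A) Wrong — coverage applies to intervals containing μ, not to future x̄ values.
B) Wrong — μ is fixed; the randomness lives in the interval, not in μ.
C) Wrong — a CI is about the parameter μ, not individual data values.
D) Correct — this is the frequentist long-run coverage interpretation.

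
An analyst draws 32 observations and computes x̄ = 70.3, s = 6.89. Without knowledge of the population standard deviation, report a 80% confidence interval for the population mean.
(68.71, 71.89)

t-interval (σ unknown):
df = n - 1 = 31
t* = 1.309 for 80% confidence

Margin of error = t* · s/√n = 1.309 · 6.89/√32 = 1.59

CI: (68.71, 71.89)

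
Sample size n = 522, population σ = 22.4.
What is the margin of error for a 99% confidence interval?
Margin of error = 2.53

Margin of error = z* · σ/√n
= 2.576 · 22.4/√522
= 2.576 · 22.4/22.8473
= 2.53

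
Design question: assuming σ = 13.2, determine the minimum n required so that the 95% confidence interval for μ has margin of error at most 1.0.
n ≥ 670

For margin E ≤ 1.0:
n ≥ (z* · σ / E)²
n ≥ (1.960 · 13.2 / 1.0)²
n ≥ 669.36

Minimum n = 670 (rounding up)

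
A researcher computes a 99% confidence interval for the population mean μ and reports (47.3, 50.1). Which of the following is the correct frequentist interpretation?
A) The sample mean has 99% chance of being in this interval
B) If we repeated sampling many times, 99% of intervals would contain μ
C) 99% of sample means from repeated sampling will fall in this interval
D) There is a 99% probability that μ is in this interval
B

A) Wrong — x̄ is observed and sits in the interval by construction.
B) Correct — this is the frequentist long-run coverage interpretation.
C) Wrong — coverage applies to intervals containing μ, not to future x̄ values.
D) Wrong — μ is fixed; the randomness lives in the interval, not in μ.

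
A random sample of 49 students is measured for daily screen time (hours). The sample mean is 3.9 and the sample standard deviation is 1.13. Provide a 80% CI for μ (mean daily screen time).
(3.69, 4.11)

t-interval (σ unknown):
df = n - 1 = 48
t* = 1.299 for 80% confidence

Margin of error = t* · s/√n = 1.299 · 1.13/√49 = 0.21

CI: (3.69, 4.11)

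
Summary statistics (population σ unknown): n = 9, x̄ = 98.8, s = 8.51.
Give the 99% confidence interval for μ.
(89.28, 108.32)

t-interval (σ unknown):
df = n - 1 = 8
t* = 3.355 for 99% confidence

Margin of error = t* · s/√n = 3.355 · 8.51/√9 = 9.52

CI: (89.28, 108.32)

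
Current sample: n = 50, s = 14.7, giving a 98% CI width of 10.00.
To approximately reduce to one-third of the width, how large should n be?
n ≈ 450

CI width ∝ 1/√n
To reduce width by factor 3, need √n to grow by 3 → need 3² = 9 times as many samples.

Current: n = 50, width = 10.00
New: n = 450, width ≈ 3.24

Width reduced by factor of 10.00/3.24 = 3.09.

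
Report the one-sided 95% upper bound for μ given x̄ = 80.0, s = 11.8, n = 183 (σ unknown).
μ ≤ 81.44

Upper bound (one-sided):
t* = 1.653 (one-sided for 95%)
Upper bound = x̄ + t* · s/√n = 80.0 + 1.653 · 11.8/√183 = 81.44

We are 95% confident that μ ≤ 81.44.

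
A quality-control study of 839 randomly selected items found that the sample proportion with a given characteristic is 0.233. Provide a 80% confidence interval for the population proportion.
(0.214, 0.252)

Proportion CI:
SE = √(p̂(1-p̂)/n) = √(0.233 · 0.767 / 839) = 0.01459

z* = 1.282
Margin = z* · SE = 1.282 · 0.01459 = 0.0187

CI: 0.233 ± 0.0187 = (0.214, 0.252)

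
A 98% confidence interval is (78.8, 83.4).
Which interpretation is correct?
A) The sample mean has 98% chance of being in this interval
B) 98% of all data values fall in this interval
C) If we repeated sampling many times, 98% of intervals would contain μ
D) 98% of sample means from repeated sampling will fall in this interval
C

A) Wrong — x̄ is observed and sits in the interval by construction.
B) Wrong — a CI is about the parameter μ, not individual data values.
C) Correct — this is the frequentist long-run coverage interpretation.
D) Wrong — coverage applies to intervals containing μ, not to future x̄ values.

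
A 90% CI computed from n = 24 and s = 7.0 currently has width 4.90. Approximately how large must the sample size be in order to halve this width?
n ≈ 96

CI width ∝ 1/√n
To reduce width by factor 2, need √n to grow by 2 → need 2² = 4 times as many samples.

Current: n = 24, width = 4.90
New: n = 96, width ≈ 2.37

Width reduced by factor of 4.90/2.37 = 2.07.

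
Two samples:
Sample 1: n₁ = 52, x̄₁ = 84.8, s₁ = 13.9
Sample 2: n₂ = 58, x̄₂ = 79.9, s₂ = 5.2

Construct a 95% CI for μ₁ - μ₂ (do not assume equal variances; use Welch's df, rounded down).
(0.81, 8.99)

Difference: x̄₁ - x̄₂ = 4.90
SE = √(s₁²/n₁ + s₂²/n₂) = √(13.9²/52 + 5.2²/58) = 2.0449
df = 63.70 → 63 (Welch–Satterthwaite, rounded down)
t* = 1.998

CI: 4.90 ± 1.998 · 2.0449 = 4.90 ± 4.09 = (0.81, 8.99)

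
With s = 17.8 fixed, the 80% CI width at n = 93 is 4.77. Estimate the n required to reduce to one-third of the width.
n ≈ 837

CI width ∝ 1/√n
To reduce width by factor 3, need √n to grow by 3 → need 3² = 9 times as many samples.

Current: n = 93, width = 4.77
New: n = 837, width ≈ 1.58

Width reduced by factor of 4.77/1.58 = 3.02.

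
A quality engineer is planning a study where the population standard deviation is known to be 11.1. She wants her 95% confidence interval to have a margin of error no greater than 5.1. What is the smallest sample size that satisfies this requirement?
n ≥ 19

For margin E ≤ 5.1:
n ≥ (z* · σ / E)²
n ≥ (1.960 · 11.1 / 5.1)²
n ≥ 18.20

Minimum n = 19 (rounding up)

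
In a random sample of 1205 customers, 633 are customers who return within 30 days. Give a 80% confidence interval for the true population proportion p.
(0.507, 0.544)

Proportion CI:
p̂ = 633/1205 = 0.52531
SE = √(p̂(1-p̂)/n) = √(0.52531 · 0.47469 / 1205) = 0.01439

z* = 1.282
Margin = z* · SE = 1.282 · 0.01439 = 0.0184

CI: 0.52531 ± 0.0184 = (0.507, 0.544)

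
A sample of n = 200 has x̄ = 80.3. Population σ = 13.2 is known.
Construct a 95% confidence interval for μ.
(78.47, 82.13)

z-interval (σ known):
z* = 1.960 for 95% confidence

Margin of error = z* · σ/√n = 1.960 · 13.2/√200 = 1.83

CI: (80.3 - 1.83, 80.3 + 1.83) = (78.47, 82.13)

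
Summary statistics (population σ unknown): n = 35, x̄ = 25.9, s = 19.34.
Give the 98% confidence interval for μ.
(17.92, 33.88)

t-interval (σ unknown):
df = n - 1 = 34
t* = 2.441 for 98% confidence

Margin of error = t* · s/√n = 2.441 · 19.34/√35 = 7.98

CI: (17.92, 33.88)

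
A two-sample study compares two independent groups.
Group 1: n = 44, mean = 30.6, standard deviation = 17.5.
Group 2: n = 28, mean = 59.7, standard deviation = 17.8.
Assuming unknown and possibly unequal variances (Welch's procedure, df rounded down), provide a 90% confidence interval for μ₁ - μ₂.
(-36.25, -21.95)

Difference: x̄₁ - x̄₂ = -29.10
SE = √(s₁²/n₁ + s₂²/n₂) = √(17.5²/44 + 17.8²/28) = 4.2750
df = 56.91 → 56 (Welch–Satterthwaite, rounded down)
t* = 1.673

CI: -29.10 ± 1.673 · 4.2750 = -29.10 ± 7.15 = (-36.25, -21.95)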